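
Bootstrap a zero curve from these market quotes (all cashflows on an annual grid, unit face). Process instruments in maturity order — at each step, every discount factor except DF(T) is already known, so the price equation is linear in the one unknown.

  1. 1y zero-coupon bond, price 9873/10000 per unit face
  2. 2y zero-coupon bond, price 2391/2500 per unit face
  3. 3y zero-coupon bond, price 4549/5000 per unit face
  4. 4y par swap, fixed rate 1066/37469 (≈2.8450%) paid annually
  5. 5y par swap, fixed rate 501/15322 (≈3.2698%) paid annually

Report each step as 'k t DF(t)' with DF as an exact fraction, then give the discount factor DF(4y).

1 1 9873/10000
2 2 2391/2500
3 3 4549/5000
4 4 4467/5000
5 5 8497/10000
DF(4y) = 4467/5000 ≈ 0.893400

step 1 [1y] zero: DF = P = 9873/10000 ≈ 0.987300
step 2 [2y] zero: DF = P = 2391/2500 ≈ 0.956400
step 3 [3y] zero: DF = P = 4549/5000 ≈ 0.909800
step 4 [4y] swap r/1=1066/37469: DF=(1 − 1066/37469·(0.987300+0.956400+0.909800))/(1+1066/37469) = 4467/5000 ≈ 0.893400
step 5 [5y] swap r/1=501/15322: DF=(1 − 501/15322·(0.987300+0.956400+0.909800+0.893400))/(1+501/15322) = 8497/10000 ≈ 0.849700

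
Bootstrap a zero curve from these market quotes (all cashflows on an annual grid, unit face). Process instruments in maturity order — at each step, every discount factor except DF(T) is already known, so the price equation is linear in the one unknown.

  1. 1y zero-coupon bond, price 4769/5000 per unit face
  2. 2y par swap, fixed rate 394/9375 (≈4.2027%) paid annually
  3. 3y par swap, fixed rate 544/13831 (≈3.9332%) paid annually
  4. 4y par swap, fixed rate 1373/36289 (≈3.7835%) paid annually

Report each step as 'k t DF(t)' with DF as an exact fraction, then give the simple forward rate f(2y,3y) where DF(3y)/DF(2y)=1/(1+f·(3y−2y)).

1 1 4769/5000
2 2 2303/2500
3 3 557/625
4 4 8627/10000
f(2y,3y) = ((2303/2500)/(557/625) − 1)/(1) = 75/2228 ≈ 3.3662%

step 1 [1y] zero: DF = P = 4769/5000 ≈ 0.953800
step 2 [2y] swap r/1=394/9375: DF=(1 − 394/9375·(0.953800))/(1+394/9375) = 2303/2500 ≈ 0.921200
step 3 [3y] swap r/1=544/13831: DF=(1 − 544/13831·(0.953800+0.921200))/(1+544/13831) = 557/625 ≈ 0.891200
step 4 [4y] swap r/1=1373/36289: DF=(1 − 1373/36289·(0.953800+0.921200+0.891200))/(1+1373/36289) = 8627/10000 ≈ 0.862700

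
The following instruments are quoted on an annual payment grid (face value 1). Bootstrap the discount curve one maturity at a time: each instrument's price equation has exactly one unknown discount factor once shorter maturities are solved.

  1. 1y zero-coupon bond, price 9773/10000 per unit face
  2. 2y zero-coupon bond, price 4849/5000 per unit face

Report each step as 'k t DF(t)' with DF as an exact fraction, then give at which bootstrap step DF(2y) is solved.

step 1 [1y] zero: DF = P = 9773/10000 ≈ 0.977300
step 2 [2y] zero: DF = P = 4849/5000 ≈ 0.969800

1 1 9773/10000
2 2 4849/5000
DF(2y) is solved at step 2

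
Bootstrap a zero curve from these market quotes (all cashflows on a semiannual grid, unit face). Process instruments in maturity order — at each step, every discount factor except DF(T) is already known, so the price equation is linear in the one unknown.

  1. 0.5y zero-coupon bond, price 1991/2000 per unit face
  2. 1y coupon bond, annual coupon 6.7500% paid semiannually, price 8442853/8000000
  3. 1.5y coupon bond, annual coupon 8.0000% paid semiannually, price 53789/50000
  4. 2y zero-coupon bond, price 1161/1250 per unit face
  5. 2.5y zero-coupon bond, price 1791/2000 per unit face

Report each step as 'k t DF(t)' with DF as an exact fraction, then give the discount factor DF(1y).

step 1 [0.5y] zero: DF = P = 1991/2000 ≈ 0.995500
step 2 [1y] bond c/2=27/800: DF=(8442853/8000000 − 27/800·(0.995500))/(1+27/800) = 2471/2500 ≈ 0.988400
step 3 [1.5y] bond c/2=1/25: DF=(53789/50000 − 1/25·(0.995500+0.988400))/(1+1/25) = 9581/10000 ≈ 0.958100
step 4 [2y] zero: DF = P = 1161/1250 ≈ 0.928800
step 5 [2.5y] zero: DF = P = 1791/2000 ≈ 0.895500

1 1/2 1991/2000
2 1 2471/2500
3 3/2 9581/10000
4 2 1161/1250
5 5/2 1791/2000
DF(1y) = 2471/2500 ≈ 0.988400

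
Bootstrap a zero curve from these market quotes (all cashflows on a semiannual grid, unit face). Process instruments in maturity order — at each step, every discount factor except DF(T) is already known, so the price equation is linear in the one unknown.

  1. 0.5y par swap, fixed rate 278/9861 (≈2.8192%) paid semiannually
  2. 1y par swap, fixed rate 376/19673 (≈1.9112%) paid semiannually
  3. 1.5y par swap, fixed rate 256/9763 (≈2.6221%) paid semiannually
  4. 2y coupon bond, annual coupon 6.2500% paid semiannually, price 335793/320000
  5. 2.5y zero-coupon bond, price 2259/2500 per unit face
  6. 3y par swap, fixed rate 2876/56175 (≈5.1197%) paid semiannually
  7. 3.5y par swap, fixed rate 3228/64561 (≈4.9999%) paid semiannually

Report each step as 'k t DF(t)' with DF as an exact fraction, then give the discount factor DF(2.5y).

1 1/2 9861/10000
2 1 2453/2500
3 3/2 601/625
4 2 1161/1250
5 5/2 2259/2500
6 3 4281/5000
7 7/2 4193/5000
DF(2.5y) = 2259/2500 ≈ 0.903600

step 1 [0.5y] swap r/2=139/9861: DF=(1 − 139/9861·(0))/(1+139/9861) = 9861/10000 ≈ 0.986100
step 2 [1y] swap r/2=188/19673: DF=(1 − 188/19673·(0.986100))/(1+188/19673) = 2453/2500 ≈ 0.981200
step 3 [1.5y] swap r/2=128/9763: DF=(1 − 128/9763·(0.986100+0.981200))/(1+128/9763) = 601/625 ≈ 0.961600
step 4 [2y] bond c/2=1/32: DF=(335793/320000 − 1/32·(0.986100+0.981200+0.961600))/(1+1/32) = 1161/1250 ≈ 0.928800
step 5 [2.5y] zero: DF = P = 2259/2500 ≈ 0.903600
step 6 [3y] swap r/2=1438/56175: DF=(1 − 1438/56175·(0.986100+0.981200+0.961600+0.928800+0.903600))/(1+1438/56175) = 4281/5000 ≈ 0.856200
step 7 [3.5y] swap r/2=1614/64561: DF=(1 − 1614/64561·(0.986100+0.981200+0.961600+0.928800+0.903600+0.856200))/(1+1614/64561) = 4193/5000 ≈ 0.838600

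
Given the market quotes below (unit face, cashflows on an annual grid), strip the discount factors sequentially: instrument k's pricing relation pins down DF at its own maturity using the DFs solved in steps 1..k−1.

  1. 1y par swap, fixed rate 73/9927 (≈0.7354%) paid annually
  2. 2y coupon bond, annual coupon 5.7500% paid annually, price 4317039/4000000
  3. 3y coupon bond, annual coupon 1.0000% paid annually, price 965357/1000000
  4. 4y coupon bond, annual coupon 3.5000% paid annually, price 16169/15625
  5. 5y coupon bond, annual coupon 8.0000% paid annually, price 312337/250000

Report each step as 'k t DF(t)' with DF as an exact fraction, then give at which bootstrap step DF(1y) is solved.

step 1 [1y] swap r/1=73/9927: DF=(1 − 73/9927·(0))/(1+73/9927) = 9927/10000 ≈ 0.992700
step 2 [2y] bond c/1=23/400: DF=(4317039/4000000 − 23/400·(0.992700))/(1+23/400) = 4833/5000 ≈ 0.966600
step 3 [3y] bond c/1=1/100: DF=(965357/1000000 − 1/100·(0.992700+0.966600))/(1+1/100) = 2341/2500 ≈ 0.936400
step 4 [4y] bond c/1=7/200: DF=(16169/15625 − 7/200·(0.992700+0.966600+0.936400))/(1+7/200) = 9019/10000 ≈ 0.901900
step 5 [5y] bond c/1=2/25: DF=(312337/250000 − 2/25·(0.992700+0.966600+0.936400+0.901900))/(1+2/25) = 1751/2000 ≈ 0.875500

1 1 9927/10000
2 2 4833/5000
3 3 2341/2500
4 4 9019/10000
5 5 1751/2000
DF(1y) is solved at step 1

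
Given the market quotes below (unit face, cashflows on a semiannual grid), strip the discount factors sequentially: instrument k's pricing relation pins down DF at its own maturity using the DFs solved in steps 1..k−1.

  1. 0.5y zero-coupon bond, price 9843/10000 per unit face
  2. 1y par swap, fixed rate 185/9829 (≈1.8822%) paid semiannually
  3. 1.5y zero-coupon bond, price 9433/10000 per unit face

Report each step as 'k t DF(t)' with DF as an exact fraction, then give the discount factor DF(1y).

1 1/2 9843/10000
2 1 1963/2000
3 3/2 9433/10000
DF(1y) = 1963/2000 ≈ 0.981500

step 1 [0.5y] zero: DF = P = 9843/10000 ≈ 0.984300
step 2 [1y] swap r/2=185/19658: DF=(1 − 185/19658·(0.984300))/(1+185/19658) = 1963/2000 ≈ 0.981500
step 3 [1.5y] zero: DF = P = 9433/10000 ≈ 0.943300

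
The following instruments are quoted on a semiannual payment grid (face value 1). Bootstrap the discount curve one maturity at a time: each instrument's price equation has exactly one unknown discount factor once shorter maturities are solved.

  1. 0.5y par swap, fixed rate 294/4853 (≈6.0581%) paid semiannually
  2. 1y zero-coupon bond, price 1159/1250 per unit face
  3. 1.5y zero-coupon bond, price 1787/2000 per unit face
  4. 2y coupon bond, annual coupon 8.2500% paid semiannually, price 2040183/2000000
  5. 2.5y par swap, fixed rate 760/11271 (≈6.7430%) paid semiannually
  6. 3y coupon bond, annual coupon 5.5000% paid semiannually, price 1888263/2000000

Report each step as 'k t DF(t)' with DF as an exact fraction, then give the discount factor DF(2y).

1 1/2 4853/5000
2 1 1159/1250
3 3/2 1787/2000
4 2 8691/10000
5 5/2 106/125
6 3 3991/5000
DF(2y) = 8691/10000 ≈ 0.869100

step 1 [0.5y] swap r/2=147/4853: DF=(1 − 147/4853·(0))/(1+147/4853) = 4853/5000 ≈ 0.970600
step 2 [1y] zero: DF = P = 1159/1250 ≈ 0.927200
step 3 [1.5y] zero: DF = P = 1787/2000 ≈ 0.893500
step 4 [2y] bond c/2=33/800: DF=(2040183/2000000 − 33/800·(0.970600+0.927200+0.893500))/(1+33/800) = 8691/10000 ≈ 0.869100
step 5 [2.5y] swap r/2=380/11271: DF=(1 − 380/11271·(0.970600+0.927200+0.893500+0.869100))/(1+380/11271) = 106/125 ≈ 0.848000
step 6 [3y] bond c/2=11/400: DF=(1888263/2000000 − 11/400·(0.970600+0.927200+0.893500+0.869100+0.848000))/(1+11/400) = 3991/5000 ≈ 0.798200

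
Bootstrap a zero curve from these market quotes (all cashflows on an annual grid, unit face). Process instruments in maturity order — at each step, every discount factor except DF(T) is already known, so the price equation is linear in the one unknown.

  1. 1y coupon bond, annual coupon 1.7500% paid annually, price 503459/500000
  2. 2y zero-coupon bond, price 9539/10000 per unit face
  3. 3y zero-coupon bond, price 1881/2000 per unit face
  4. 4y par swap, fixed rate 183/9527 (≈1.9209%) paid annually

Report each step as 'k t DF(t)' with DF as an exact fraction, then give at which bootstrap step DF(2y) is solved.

1 1 1237/1250
2 2 9539/10000
3 3 1881/2000
4 4 2317/2500
DF(2y) is solved at step 2

step 1 [1y] bond c/1=7/400: DF=(503459/500000 − 7/400·(0))/(1+7/400) = 1237/1250 ≈ 0.989600
step 2 [2y] zero: DF = P = 9539/10000 ≈ 0.953900
step 3 [3y] zero: DF = P = 1881/2000 ≈ 0.940500
step 4 [4y] swap r/1=183/9527: DF=(1 − 183/9527·(0.989600+0.953900+0.940500))/(1+183/9527) = 2317/2500 ≈ 0.926800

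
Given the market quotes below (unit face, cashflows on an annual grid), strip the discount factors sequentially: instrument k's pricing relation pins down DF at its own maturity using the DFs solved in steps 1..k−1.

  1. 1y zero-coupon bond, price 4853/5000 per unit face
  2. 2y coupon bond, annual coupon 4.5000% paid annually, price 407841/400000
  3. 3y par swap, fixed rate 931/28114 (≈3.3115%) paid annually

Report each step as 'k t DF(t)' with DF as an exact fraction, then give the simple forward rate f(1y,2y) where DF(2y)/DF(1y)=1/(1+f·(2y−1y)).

1 1 4853/5000
2 2 9339/10000
3 3 9069/10000
f(1y,2y) = ((4853/5000)/(9339/10000) − 1)/(1) = 367/9339 ≈ 3.9298%

step 1 [1y] zero: DF = P = 4853/5000 ≈ 0.970600
step 2 [2y] bond c/1=9/200: DF=(407841/400000 − 9/200·(0.970600))/(1+9/200) = 9339/10000 ≈ 0.933900
step 3 [3y] swap r/1=931/28114: DF=(1 − 931/28114·(0.970600+0.933900))/(1+931/28114) = 9069/10000 ≈ 0.906900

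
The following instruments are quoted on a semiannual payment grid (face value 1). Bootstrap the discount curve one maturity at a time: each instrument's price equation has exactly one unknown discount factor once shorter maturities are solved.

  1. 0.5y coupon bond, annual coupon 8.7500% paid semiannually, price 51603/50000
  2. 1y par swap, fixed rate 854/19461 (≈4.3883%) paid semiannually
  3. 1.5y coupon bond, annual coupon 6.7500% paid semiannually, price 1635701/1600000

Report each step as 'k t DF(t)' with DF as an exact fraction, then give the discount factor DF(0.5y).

step 1 [0.5y] bond c/2=7/160: DF=(51603/50000 − 7/160·(0))/(1+7/160) = 618/625 ≈ 0.988800
step 2 [1y] swap r/2=427/19461: DF=(1 − 427/19461·(0.988800))/(1+427/19461) = 9573/10000 ≈ 0.957300
step 3 [1.5y] bond c/2=27/800: DF=(1635701/1600000 − 27/800·(0.988800+0.957300))/(1+27/800) = 4627/5000 ≈ 0.925400

1 1/2 618/625
2 1 9573/10000
3 3/2 4627/5000
DF(0.5y) = 618/625 ≈ 0.988800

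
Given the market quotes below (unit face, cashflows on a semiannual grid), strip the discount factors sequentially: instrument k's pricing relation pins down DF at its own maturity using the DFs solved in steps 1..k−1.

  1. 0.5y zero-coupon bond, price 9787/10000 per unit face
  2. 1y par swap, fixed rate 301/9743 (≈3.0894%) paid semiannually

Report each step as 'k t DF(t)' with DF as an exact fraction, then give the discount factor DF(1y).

1 1/2 9787/10000
2 1 9699/10000
DF(1y) = 9699/10000 ≈ 0.969900

step 1 [0.5y] zero: DF = P = 9787/10000 ≈ 0.978700
step 2 [1y] swap r/2=301/19486: DF=(1 − 301/19486·(0.978700))/(1+301/19486) = 9699/10000 ≈ 0.969900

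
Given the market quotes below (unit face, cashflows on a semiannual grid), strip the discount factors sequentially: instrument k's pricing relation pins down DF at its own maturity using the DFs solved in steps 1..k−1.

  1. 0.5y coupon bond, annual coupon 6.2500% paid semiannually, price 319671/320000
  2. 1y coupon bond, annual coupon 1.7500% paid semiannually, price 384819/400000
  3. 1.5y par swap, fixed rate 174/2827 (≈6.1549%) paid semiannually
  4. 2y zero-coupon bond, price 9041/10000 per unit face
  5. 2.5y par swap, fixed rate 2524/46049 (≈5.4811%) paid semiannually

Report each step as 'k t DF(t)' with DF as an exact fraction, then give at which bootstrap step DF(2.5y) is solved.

1 1/2 9687/10000
2 1 9453/10000
3 3/2 913/1000
4 2 9041/10000
5 5/2 4369/5000
DF(2.5y) is solved at step 5

step 1 [0.5y] bond c/2=1/32: DF=(319671/320000 − 1/32·(0))/(1+1/32) = 9687/10000 ≈ 0.968700
step 2 [1y] bond c/2=7/800: DF=(384819/400000 − 7/800·(0.968700))/(1+7/800) = 9453/10000 ≈ 0.945300
step 3 [1.5y] swap r/2=87/2827: DF=(1 − 87/2827·(0.968700+0.945300))/(1+87/2827) = 913/1000 ≈ 0.913000
step 4 [2y] zero: DF = P = 9041/10000 ≈ 0.904100
step 5 [2.5y] swap r/2=1262/46049: DF=(1 − 1262/46049·(0.968700+0.945300+0.913000+0.904100))/(1+1262/46049) = 4369/5000 ≈ 0.873800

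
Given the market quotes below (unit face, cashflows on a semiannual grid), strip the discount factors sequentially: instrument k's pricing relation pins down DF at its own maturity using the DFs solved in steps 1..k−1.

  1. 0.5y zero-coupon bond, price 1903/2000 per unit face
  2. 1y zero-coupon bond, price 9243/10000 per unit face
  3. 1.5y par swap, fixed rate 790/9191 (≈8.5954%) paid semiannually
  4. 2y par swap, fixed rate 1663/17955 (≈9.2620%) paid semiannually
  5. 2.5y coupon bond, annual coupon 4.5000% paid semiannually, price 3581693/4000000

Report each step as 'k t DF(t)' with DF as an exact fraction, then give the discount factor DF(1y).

1 1/2 1903/2000
2 1 9243/10000
3 3/2 1763/2000
4 2 8337/10000
5 5/2 7967/10000
DF(1y) = 9243/10000 ≈ 0.924300

step 1 [0.5y] zero: DF = P = 1903/2000 ≈ 0.951500
step 2 [1y] zero: DF = P = 9243/10000 ≈ 0.924300
step 3 [1.5y] swap r/2=395/9191: DF=(1 − 395/9191·(0.951500+0.924300))/(1+395/9191) = 1763/2000 ≈ 0.881500
step 4 [2y] swap r/2=1663/35910: DF=(1 − 1663/35910·(0.951500+0.924300+0.881500))/(1+1663/35910) = 8337/10000 ≈ 0.833700
step 5 [2.5y] bond c/2=9/400: DF=(3581693/4000000 − 9/400·(0.951500+0.924300+0.881500+0.833700))/(1+9/400) = 7967/10000 ≈ 0.796700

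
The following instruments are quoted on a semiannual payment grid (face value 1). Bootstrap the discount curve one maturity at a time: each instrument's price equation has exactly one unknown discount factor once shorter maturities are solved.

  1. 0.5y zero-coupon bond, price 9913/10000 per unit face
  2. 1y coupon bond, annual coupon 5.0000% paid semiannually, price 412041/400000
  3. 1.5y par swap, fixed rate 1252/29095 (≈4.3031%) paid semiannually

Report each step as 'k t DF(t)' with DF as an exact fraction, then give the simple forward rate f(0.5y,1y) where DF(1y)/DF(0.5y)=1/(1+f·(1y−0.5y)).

step 1 [0.5y] zero: DF = P = 9913/10000 ≈ 0.991300
step 2 [1y] bond c/2=1/40: DF=(412041/400000 − 1/40·(0.991300))/(1+1/40) = 613/625 ≈ 0.980800
step 3 [1.5y] swap r/2=626/29095: DF=(1 − 626/29095·(0.991300+0.980800))/(1+626/29095) = 4687/5000 ≈ 0.937400

1 1/2 9913/10000
2 1 613/625
3 3/2 4687/5000
f(0.5y,1y) = ((9913/10000)/(613/625) − 1)/(1/2) = 105/4904 ≈ 2.1411%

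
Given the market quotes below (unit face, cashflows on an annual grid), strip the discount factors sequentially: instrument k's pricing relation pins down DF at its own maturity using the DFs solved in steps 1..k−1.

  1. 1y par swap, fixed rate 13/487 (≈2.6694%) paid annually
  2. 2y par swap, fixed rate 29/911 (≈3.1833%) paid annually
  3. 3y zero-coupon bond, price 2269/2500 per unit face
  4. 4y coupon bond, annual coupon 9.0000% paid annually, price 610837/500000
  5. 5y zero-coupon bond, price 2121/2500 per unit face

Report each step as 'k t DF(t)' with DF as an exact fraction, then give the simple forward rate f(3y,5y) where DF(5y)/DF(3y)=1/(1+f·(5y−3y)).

1 1 487/500
2 2 9391/10000
3 3 2269/2500
4 4 8879/10000
5 5 2121/2500
f(3y,5y) = ((2269/2500)/(2121/2500) − 1)/(2) = 74/2121 ≈ 3.4889%

step 1 [1y] swap r/1=13/487: DF=(1 − 13/487·(0))/(1+13/487) = 487/500 ≈ 0.974000
step 2 [2y] swap r/1=29/911: DF=(1 − 29/911·(0.974000))/(1+29/911) = 9391/10000 ≈ 0.939100
step 3 [3y] zero: DF = P = 2269/2500 ≈ 0.907600
step 4 [4y] bond c/1=9/100: DF=(610837/500000 − 9/100·(0.974000+0.939100+0.907600))/(1+9/100) = 8879/10000 ≈ 0.887900
step 5 [5y] zero: DF = P = 2121/2500 ≈ 0.848400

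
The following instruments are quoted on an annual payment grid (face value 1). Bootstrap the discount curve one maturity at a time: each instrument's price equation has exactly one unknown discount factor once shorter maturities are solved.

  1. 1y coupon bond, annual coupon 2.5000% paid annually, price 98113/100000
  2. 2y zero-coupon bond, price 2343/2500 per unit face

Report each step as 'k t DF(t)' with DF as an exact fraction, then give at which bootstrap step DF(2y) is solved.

1 1 2393/2500
2 2 2343/2500
DF(2y) is solved at step 2

step 1 [1y] bond c/1=1/40: DF=(98113/100000 − 1/40·(0))/(1+1/40) = 2393/2500 ≈ 0.957200
step 2 [2y] zero: DF = P = 2343/2500 ≈ 0.937200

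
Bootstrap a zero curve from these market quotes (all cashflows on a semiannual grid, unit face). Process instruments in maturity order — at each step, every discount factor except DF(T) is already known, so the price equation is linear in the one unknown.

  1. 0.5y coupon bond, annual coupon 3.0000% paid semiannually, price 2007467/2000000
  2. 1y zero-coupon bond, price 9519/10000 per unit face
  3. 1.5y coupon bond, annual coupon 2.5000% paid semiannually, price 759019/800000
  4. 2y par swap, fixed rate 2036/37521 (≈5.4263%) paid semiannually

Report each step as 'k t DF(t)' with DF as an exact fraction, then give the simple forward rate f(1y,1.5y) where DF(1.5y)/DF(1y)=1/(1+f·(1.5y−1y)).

1 1/2 9889/10000
2 1 9519/10000
3 3/2 9131/10000
4 2 4491/5000
f(1y,1.5y) = ((9519/10000)/(9131/10000) − 1)/(1/2) = 776/9131 ≈ 8.4985%

step 1 [0.5y] bond c/2=3/200: DF=(2007467/2000000 − 3/200·(0))/(1+3/200) = 9889/10000 ≈ 0.988900
step 2 [1y] zero: DF = P = 9519/10000 ≈ 0.951900
step 3 [1.5y] bond c/2=1/80: DF=(759019/800000 − 1/80·(0.988900+0.951900))/(1+1/80) = 9131/10000 ≈ 0.913100
step 4 [2y] swap r/2=1018/37521: DF=(1 − 1018/37521·(0.988900+0.951900+0.913100))/(1+1018/37521) = 4491/5000 ≈ 0.898200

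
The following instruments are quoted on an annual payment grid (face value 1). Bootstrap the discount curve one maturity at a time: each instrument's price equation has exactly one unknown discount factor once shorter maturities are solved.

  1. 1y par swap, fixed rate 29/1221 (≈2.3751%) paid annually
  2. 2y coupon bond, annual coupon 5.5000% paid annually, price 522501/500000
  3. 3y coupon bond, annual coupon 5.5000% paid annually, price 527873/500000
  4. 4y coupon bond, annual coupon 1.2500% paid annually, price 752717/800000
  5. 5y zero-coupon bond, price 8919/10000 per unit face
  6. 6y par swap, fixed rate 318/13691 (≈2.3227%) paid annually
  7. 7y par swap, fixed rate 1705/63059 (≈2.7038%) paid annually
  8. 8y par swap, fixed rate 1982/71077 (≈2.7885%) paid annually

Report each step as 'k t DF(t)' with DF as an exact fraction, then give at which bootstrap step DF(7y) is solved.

1 1 1221/1250
2 2 2349/2500
3 3 563/625
4 4 1789/2000
5 5 8919/10000
6 6 1091/1250
7 7 1659/2000
8 8 4009/5000
DF(7y) is solved at step 7

step 1 [1y] swap r/1=29/1221: DF=(1 − 29/1221·(0))/(1+29/1221) = 1221/1250 ≈ 0.976800
step 2 [2y] bond c/1=11/200: DF=(522501/500000 − 11/200·(0.976800))/(1+11/200) = 2349/2500 ≈ 0.939600
step 3 [3y] bond c/1=11/200: DF=(527873/500000 − 11/200·(0.976800+0.939600))/(1+11/200) = 563/625 ≈ 0.900800
step 4 [4y] bond c/1=1/80: DF=(752717/800000 − 1/80·(0.976800+0.939600+0.900800))/(1+1/80) = 1789/2000 ≈ 0.894500
step 5 [5y] zero: DF = P = 8919/10000 ≈ 0.891900
step 6 [6y] swap r/1=318/13691: DF=(1 − 318/13691·(0.976800+0.939600+0.900800+0.894500+0.891900))/(1+318/13691) = 1091/1250 ≈ 0.872800
step 7 [7y] swap r/1=1705/63059: DF=(1 − 1705/63059·(0.976800+0.939600+0.900800+0.894500+0.891900+0.872800))/(1+1705/63059) = 1659/2000 ≈ 0.829500
step 8 [8y] swap r/1=1982/71077: DF=(1 − 1982/71077·(0.976800+0.939600+0.900800+0.894500+0.891900+0.872800+0.829500))/(1+1982/71077) = 4009/5000 ≈ 0.801800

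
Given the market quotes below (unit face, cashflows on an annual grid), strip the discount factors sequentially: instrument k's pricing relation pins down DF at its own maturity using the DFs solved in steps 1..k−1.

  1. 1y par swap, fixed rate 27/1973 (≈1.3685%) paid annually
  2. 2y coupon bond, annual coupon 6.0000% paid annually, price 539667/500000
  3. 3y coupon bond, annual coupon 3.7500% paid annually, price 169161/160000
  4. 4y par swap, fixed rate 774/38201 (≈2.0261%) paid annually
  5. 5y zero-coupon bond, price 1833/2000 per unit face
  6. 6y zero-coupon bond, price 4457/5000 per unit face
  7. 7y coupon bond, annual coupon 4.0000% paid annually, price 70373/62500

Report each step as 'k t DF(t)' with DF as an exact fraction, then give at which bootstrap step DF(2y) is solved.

step 1 [1y] swap r/1=27/1973: DF=(1 − 27/1973·(0))/(1+27/1973) = 1973/2000 ≈ 0.986500
step 2 [2y] bond c/1=3/50: DF=(539667/500000 − 3/50·(0.986500))/(1+3/50) = 1203/1250 ≈ 0.962400
step 3 [3y] bond c/1=3/80: DF=(169161/160000 − 3/80·(0.986500+0.962400))/(1+3/80) = 4743/5000 ≈ 0.948600
step 4 [4y] swap r/1=774/38201: DF=(1 − 774/38201·(0.986500+0.962400+0.948600))/(1+774/38201) = 4613/5000 ≈ 0.922600
step 5 [5y] zero: DF = P = 1833/2000 ≈ 0.916500
step 6 [6y] zero: DF = P = 4457/5000 ≈ 0.891400
step 7 [7y] bond c/1=1/25: DF=(70373/62500 − 1/25·(0.986500+0.962400+0.948600+0.922600+0.916500+0.891400))/(1+1/25) = 4331/5000 ≈ 0.866200

1 1 1973/2000
2 2 1203/1250
3 3 4743/5000
4 4 4613/5000
5 5 1833/2000
6 6 4457/5000
7 7 4331/5000
DF(2y) is solved at step 2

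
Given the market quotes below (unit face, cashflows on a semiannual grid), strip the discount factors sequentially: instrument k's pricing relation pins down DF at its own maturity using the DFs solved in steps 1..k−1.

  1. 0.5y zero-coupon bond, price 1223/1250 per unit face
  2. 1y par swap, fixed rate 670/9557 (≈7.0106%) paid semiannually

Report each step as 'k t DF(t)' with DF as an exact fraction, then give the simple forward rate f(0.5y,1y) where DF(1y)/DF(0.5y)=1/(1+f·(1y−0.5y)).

1 1/2 1223/1250
2 1 933/1000
f(0.5y,1y) = ((1223/1250)/(933/1000) − 1)/(1/2) = 454/4665 ≈ 9.7320%

step 1 [0.5y] zero: DF = P = 1223/1250 ≈ 0.978400
step 2 [1y] swap r/2=335/9557: DF=(1 − 335/9557·(0.978400))/(1+335/9557) = 933/1000 ≈ 0.933000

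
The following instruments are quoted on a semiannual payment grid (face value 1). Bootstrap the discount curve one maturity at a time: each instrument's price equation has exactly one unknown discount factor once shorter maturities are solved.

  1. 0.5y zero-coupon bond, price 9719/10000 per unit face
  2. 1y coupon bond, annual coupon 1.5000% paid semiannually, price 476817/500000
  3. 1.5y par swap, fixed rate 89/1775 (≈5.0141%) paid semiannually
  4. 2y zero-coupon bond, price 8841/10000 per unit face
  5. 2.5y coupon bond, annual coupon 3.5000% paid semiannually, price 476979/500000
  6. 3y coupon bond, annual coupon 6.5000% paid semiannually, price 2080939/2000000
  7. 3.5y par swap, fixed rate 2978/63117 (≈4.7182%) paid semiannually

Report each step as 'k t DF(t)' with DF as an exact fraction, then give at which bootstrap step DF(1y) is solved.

step 1 [0.5y] zero: DF = P = 9719/10000 ≈ 0.971900
step 2 [1y] bond c/2=3/400: DF=(476817/500000 − 3/400·(0.971900))/(1+3/400) = 9393/10000 ≈ 0.939300
step 3 [1.5y] swap r/2=89/3550: DF=(1 − 89/3550·(0.971900+0.939300))/(1+89/3550) = 1161/1250 ≈ 0.928800
step 4 [2y] zero: DF = P = 8841/10000 ≈ 0.884100
step 5 [2.5y] bond c/2=7/400: DF=(476979/500000 − 7/400·(0.971900+0.939300+0.928800+0.884100))/(1+7/400) = 1747/2000 ≈ 0.873500
step 6 [3y] bond c/2=13/400: DF=(2080939/2000000 − 13/400·(0.971900+0.939300+0.928800+0.884100+0.873500))/(1+13/400) = 863/1000 ≈ 0.863000
step 7 [3.5y] swap r/2=1489/63117: DF=(1 − 1489/63117·(0.971900+0.939300+0.928800+0.884100+0.873500+0.863000))/(1+1489/63117) = 8511/10000 ≈ 0.851100

1 1/2 9719/10000
2 1 9393/10000
3 3/2 1161/1250
4 2 8841/10000
5 5/2 1747/2000
6 3 863/1000
7 7/2 8511/10000
DF(1y) is solved at step 2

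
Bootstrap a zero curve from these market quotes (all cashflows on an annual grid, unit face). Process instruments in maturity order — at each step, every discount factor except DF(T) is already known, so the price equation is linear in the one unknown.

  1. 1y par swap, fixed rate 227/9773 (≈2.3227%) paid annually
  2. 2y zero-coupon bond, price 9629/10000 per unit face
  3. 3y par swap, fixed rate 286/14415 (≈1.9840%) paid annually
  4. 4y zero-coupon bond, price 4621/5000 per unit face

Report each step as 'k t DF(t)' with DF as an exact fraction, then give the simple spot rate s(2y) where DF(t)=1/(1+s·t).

1 1 9773/10000
2 2 9629/10000
3 3 2357/2500
4 4 4621/5000
s(2y) = (1/(9629/10000) − 1)/(2) = 371/19258 ≈ 1.9265%

step 1 [1y] swap r/1=227/9773: DF=(1 − 227/9773·(0))/(1+227/9773) = 9773/10000 ≈ 0.977300
step 2 [2y] zero: DF = P = 9629/10000 ≈ 0.962900
step 3 [3y] swap r/1=286/14415: DF=(1 − 286/14415·(0.977300+0.962900))/(1+286/14415) = 2357/2500 ≈ 0.942800
step 4 [4y] zero: DF = P = 4621/5000 ≈ 0.924200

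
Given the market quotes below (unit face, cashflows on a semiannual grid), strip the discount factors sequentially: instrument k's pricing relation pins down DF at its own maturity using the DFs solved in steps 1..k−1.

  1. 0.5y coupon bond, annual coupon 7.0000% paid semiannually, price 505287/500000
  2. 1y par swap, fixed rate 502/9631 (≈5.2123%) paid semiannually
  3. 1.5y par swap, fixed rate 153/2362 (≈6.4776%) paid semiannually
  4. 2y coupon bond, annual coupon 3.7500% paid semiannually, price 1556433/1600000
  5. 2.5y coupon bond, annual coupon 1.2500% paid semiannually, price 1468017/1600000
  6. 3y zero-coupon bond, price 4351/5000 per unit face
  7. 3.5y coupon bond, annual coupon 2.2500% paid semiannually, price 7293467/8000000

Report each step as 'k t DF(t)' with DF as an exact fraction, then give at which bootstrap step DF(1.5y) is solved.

step 1 [0.5y] bond c/2=7/200: DF=(505287/500000 − 7/200·(0))/(1+7/200) = 2441/2500 ≈ 0.976400
step 2 [1y] swap r/2=251/9631: DF=(1 − 251/9631·(0.976400))/(1+251/9631) = 4749/5000 ≈ 0.949800
step 3 [1.5y] swap r/2=153/4724: DF=(1 − 153/4724·(0.976400+0.949800))/(1+153/4724) = 4541/5000 ≈ 0.908200
step 4 [2y] bond c/2=3/160: DF=(1556433/1600000 − 3/160·(0.976400+0.949800+0.908200))/(1+3/160) = 9027/10000 ≈ 0.902700
step 5 [2.5y] bond c/2=1/160: DF=(1468017/1600000 − 1/160·(0.976400+0.949800+0.908200+0.902700))/(1+1/160) = 4443/5000 ≈ 0.888600
step 6 [3y] zero: DF = P = 4351/5000 ≈ 0.870200
step 7 [3.5y] bond c/2=9/800: DF=(7293467/8000000 − 9/800·(0.976400+0.949800+0.908200+0.902700+0.888600+0.870200))/(1+9/800) = 2101/2500 ≈ 0.840400

1 1/2 2441/2500
2 1 4749/5000
3 3/2 4541/5000
4 2 9027/10000
5 5/2 4443/5000
6 3 4351/5000
7 7/2 2101/2500
DF(1.5y) is solved at step 3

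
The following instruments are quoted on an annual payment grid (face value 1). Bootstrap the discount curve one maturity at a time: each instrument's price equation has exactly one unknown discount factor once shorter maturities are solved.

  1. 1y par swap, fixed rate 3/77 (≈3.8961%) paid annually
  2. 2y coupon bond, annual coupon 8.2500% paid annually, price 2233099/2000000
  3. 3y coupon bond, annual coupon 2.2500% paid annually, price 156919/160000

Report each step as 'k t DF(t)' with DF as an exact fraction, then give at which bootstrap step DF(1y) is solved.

step 1 [1y] swap r/1=3/77: DF=(1 − 3/77·(0))/(1+3/77) = 77/80 ≈ 0.962500
step 2 [2y] bond c/1=33/400: DF=(2233099/2000000 − 33/400·(0.962500))/(1+33/400) = 9581/10000 ≈ 0.958100
step 3 [3y] bond c/1=9/400: DF=(156919/160000 − 9/400·(0.962500+0.958100))/(1+9/400) = 9169/10000 ≈ 0.916900

1 1 77/80
2 2 9581/10000
3 3 9169/10000
DF(1y) is solved at step 1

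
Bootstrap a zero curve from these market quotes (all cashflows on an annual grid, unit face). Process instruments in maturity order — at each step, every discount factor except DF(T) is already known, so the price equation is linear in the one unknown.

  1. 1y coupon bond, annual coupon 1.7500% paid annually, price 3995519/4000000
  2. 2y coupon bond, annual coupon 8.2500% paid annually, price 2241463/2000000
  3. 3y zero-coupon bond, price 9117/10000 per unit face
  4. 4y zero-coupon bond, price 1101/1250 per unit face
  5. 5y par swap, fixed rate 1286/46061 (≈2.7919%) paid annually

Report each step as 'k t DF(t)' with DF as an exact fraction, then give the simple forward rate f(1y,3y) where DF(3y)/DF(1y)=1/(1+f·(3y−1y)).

step 1 [1y] bond c/1=7/400: DF=(3995519/4000000 − 7/400·(0))/(1+7/400) = 9817/10000 ≈ 0.981700
step 2 [2y] bond c/1=33/400: DF=(2241463/2000000 − 33/400·(0.981700))/(1+33/400) = 1921/2000 ≈ 0.960500
step 3 [3y] zero: DF = P = 9117/10000 ≈ 0.911700
step 4 [4y] zero: DF = P = 1101/1250 ≈ 0.880800
step 5 [5y] swap r/1=1286/46061: DF=(1 − 1286/46061·(0.981700+0.960500+0.911700+0.880800))/(1+1286/46061) = 4357/5000 ≈ 0.871400

1 1 9817/10000
2 2 1921/2000
3 3 9117/10000
4 4 1101/1250
5 5 4357/5000
f(1y,3y) = ((9817/10000)/(9117/10000) − 1)/(2) = 350/9117 ≈ 3.8390%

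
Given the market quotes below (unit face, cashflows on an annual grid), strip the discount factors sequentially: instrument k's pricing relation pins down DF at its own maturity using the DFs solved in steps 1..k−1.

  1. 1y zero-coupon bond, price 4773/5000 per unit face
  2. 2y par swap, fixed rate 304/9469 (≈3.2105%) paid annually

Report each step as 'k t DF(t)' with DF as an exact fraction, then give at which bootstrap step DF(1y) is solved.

step 1 [1y] zero: DF = P = 4773/5000 ≈ 0.954600
step 2 [2y] swap r/1=304/9469: DF=(1 − 304/9469·(0.954600))/(1+304/9469) = 587/625 ≈ 0.939200

1 1 4773/5000
2 2 587/625
DF(1y) is solved at step 1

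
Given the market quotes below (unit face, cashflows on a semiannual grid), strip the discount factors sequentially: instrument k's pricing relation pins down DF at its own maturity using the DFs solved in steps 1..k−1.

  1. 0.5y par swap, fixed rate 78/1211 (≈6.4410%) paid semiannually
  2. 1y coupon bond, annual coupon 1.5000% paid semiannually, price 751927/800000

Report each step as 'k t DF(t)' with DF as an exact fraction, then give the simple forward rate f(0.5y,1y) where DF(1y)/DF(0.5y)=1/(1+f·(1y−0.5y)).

1 1/2 1211/1250
2 1 9257/10000
f(0.5y,1y) = ((1211/1250)/(9257/10000) − 1)/(1/2) = 862/9257 ≈ 9.3119%

step 1 [0.5y] swap r/2=39/1211: DF=(1 − 39/1211·(0))/(1+39/1211) = 1211/1250 ≈ 0.968800
step 2 [1y] bond c/2=3/400: DF=(751927/800000 − 3/400·(0.968800))/(1+3/400) = 9257/10000 ≈ 0.925700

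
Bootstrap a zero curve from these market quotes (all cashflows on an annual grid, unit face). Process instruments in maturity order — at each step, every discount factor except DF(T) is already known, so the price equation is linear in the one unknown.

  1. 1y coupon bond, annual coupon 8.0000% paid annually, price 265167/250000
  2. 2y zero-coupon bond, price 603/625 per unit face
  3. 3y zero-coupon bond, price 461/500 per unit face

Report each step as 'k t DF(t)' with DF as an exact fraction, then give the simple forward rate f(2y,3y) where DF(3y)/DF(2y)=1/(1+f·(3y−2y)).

1 1 9821/10000
2 2 603/625
3 3 461/500
f(2y,3y) = ((603/625)/(461/500) − 1)/(1) = 107/2305 ≈ 4.6421%

step 1 [1y] bond c/1=2/25: DF=(265167/250000 − 2/25·(0))/(1+2/25) = 9821/10000 ≈ 0.982100
step 2 [2y] zero: DF = P = 603/625 ≈ 0.964800
step 3 [3y] zero: DF = P = 461/500 ≈ 0.922000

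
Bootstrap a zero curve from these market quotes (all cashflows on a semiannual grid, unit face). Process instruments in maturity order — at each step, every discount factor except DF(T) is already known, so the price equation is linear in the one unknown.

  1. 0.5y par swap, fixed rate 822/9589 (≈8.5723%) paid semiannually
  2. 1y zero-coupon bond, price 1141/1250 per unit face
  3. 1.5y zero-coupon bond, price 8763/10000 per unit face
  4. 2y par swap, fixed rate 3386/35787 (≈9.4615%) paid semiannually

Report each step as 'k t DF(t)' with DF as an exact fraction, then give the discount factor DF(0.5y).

step 1 [0.5y] swap r/2=411/9589: DF=(1 − 411/9589·(0))/(1+411/9589) = 9589/10000 ≈ 0.958900
step 2 [1y] zero: DF = P = 1141/1250 ≈ 0.912800
step 3 [1.5y] zero: DF = P = 8763/10000 ≈ 0.876300
step 4 [2y] swap r/2=1693/35787: DF=(1 − 1693/35787·(0.958900+0.912800+0.876300))/(1+1693/35787) = 8307/10000 ≈ 0.830700

1 1/2 9589/10000
2 1 1141/1250
3 3/2 8763/10000
4 2 8307/10000
DF(0.5y) = 9589/10000 ≈ 0.958900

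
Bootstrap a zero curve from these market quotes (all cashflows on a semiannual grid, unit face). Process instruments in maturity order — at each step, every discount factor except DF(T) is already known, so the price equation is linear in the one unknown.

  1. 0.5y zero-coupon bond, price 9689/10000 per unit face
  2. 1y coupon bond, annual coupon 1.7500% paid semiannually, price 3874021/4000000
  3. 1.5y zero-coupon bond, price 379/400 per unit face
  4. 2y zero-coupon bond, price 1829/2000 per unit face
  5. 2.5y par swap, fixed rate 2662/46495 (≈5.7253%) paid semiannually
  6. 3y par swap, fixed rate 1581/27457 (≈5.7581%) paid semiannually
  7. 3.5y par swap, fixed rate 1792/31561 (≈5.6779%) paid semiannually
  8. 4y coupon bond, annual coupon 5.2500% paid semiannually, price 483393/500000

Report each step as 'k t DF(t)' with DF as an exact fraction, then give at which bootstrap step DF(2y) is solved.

step 1 [0.5y] zero: DF = P = 9689/10000 ≈ 0.968900
step 2 [1y] bond c/2=7/800: DF=(3874021/4000000 − 7/800·(0.968900))/(1+7/800) = 9517/10000 ≈ 0.951700
step 3 [1.5y] zero: DF = P = 379/400 ≈ 0.947500
step 4 [2y] zero: DF = P = 1829/2000 ≈ 0.914500
step 5 [2.5y] swap r/2=1331/46495: DF=(1 − 1331/46495·(0.968900+0.951700+0.947500+0.914500))/(1+1331/46495) = 8669/10000 ≈ 0.866900
step 6 [3y] swap r/2=1581/54914: DF=(1 − 1581/54914·(0.968900+0.951700+0.947500+0.914500+0.866900))/(1+1581/54914) = 8419/10000 ≈ 0.841900
step 7 [3.5y] swap r/2=896/31561: DF=(1 − 896/31561·(0.968900+0.951700+0.947500+0.914500+0.866900+0.841900))/(1+896/31561) = 513/625 ≈ 0.820800
step 8 [4y] bond c/2=21/800: DF=(483393/500000 − 21/800·(0.968900+0.951700+0.947500+0.914500+0.866900+0.841900+0.820800))/(1+21/800) = 3903/5000 ≈ 0.780600

1 1/2 9689/10000
2 1 9517/10000
3 3/2 379/400
4 2 1829/2000
5 5/2 8669/10000
6 3 8419/10000
7 7/2 513/625
8 4 3903/5000
DF(2y) is solved at step 4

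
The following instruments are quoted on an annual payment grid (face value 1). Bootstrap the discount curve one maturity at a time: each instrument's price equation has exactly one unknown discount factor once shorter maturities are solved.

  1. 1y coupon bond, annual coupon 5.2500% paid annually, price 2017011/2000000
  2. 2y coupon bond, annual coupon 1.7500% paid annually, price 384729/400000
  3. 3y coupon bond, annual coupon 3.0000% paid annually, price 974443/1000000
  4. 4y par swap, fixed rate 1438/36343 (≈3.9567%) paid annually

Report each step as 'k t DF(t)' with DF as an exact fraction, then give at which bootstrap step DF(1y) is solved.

step 1 [1y] bond c/1=21/400: DF=(2017011/2000000 − 21/400·(0))/(1+21/400) = 4791/5000 ≈ 0.958200
step 2 [2y] bond c/1=7/400: DF=(384729/400000 − 7/400·(0.958200))/(1+7/400) = 1161/1250 ≈ 0.928800
step 3 [3y] bond c/1=3/100: DF=(974443/1000000 − 3/100·(0.958200+0.928800))/(1+3/100) = 8911/10000 ≈ 0.891100
step 4 [4y] swap r/1=1438/36343: DF=(1 − 1438/36343·(0.958200+0.928800+0.891100))/(1+1438/36343) = 4281/5000 ≈ 0.856200

1 1 4791/5000
2 2 1161/1250
3 3 8911/10000
4 4 4281/5000
DF(1y) is solved at step 1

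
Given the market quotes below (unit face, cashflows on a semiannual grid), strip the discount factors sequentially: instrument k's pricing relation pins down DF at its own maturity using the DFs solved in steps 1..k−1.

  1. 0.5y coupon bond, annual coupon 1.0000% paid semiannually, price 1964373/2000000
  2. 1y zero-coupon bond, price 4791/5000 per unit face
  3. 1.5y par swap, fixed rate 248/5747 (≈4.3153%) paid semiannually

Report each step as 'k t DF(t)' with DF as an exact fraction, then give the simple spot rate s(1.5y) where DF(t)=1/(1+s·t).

1 1/2 9773/10000
2 1 4791/5000
3 3/2 469/500
s(1.5y) = (1/(469/500) − 1)/(3/2) = 62/1407 ≈ 4.4065%

step 1 [0.5y] bond c/2=1/200: DF=(1964373/2000000 − 1/200·(0))/(1+1/200) = 9773/10000 ≈ 0.977300
step 2 [1y] zero: DF = P = 4791/5000 ≈ 0.958200
step 3 [1.5y] swap r/2=124/5747: DF=(1 − 124/5747·(0.977300+0.958200))/(1+124/5747) = 469/500 ≈ 0.938000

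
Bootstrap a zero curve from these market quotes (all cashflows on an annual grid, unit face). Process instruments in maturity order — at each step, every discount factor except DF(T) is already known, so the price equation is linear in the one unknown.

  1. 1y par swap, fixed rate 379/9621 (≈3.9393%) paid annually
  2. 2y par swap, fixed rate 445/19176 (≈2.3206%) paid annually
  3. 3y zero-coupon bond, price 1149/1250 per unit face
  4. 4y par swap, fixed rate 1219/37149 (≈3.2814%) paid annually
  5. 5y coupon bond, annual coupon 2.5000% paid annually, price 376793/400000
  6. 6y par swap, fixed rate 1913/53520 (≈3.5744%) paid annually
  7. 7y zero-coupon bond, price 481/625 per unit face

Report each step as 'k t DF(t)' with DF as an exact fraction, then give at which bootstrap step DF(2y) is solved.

1 1 9621/10000
2 2 1911/2000
3 3 1149/1250
4 4 8781/10000
5 5 2071/2500
6 6 8087/10000
7 7 481/625
DF(2y) is solved at step 2

step 1 [1y] swap r/1=379/9621: DF=(1 − 379/9621·(0))/(1+379/9621) = 9621/10000 ≈ 0.962100
step 2 [2y] swap r/1=445/19176: DF=(1 − 445/19176·(0.962100))/(1+445/19176) = 1911/2000 ≈ 0.955500
step 3 [3y] zero: DF = P = 1149/1250 ≈ 0.919200
step 4 [4y] swap r/1=1219/37149: DF=(1 − 1219/37149·(0.962100+0.955500+0.919200))/(1+1219/37149) = 8781/10000 ≈ 0.878100
step 5 [5y] bond c/1=1/40: DF=(376793/400000 − 1/40·(0.962100+0.955500+0.919200+0.878100))/(1+1/40) = 2071/2500 ≈ 0.828400
step 6 [6y] swap r/1=1913/53520: DF=(1 − 1913/53520·(0.962100+0.955500+0.919200+0.878100+0.828400))/(1+1913/53520) = 8087/10000 ≈ 0.808700
step 7 [7y] zero: DF = P = 481/625 ≈ 0.769600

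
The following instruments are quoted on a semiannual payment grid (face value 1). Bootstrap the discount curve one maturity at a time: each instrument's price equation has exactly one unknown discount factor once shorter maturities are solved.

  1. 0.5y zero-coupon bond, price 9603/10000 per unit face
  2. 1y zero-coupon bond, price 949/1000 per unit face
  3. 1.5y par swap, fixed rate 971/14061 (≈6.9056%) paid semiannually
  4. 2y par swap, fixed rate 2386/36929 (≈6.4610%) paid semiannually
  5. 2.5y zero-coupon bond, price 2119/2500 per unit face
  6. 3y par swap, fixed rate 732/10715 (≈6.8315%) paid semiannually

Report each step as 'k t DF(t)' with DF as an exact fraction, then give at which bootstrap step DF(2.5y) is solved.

step 1 [0.5y] zero: DF = P = 9603/10000 ≈ 0.960300
step 2 [1y] zero: DF = P = 949/1000 ≈ 0.949000
step 3 [1.5y] swap r/2=971/28122: DF=(1 − 971/28122·(0.960300+0.949000))/(1+971/28122) = 9029/10000 ≈ 0.902900
step 4 [2y] swap r/2=1193/36929: DF=(1 − 1193/36929·(0.960300+0.949000+0.902900))/(1+1193/36929) = 8807/10000 ≈ 0.880700
step 5 [2.5y] zero: DF = P = 2119/2500 ≈ 0.847600
step 6 [3y] swap r/2=366/10715: DF=(1 − 366/10715·(0.960300+0.949000+0.902900+0.880700+0.847600))/(1+366/10715) = 817/1000 ≈ 0.817000

1 1/2 9603/10000
2 1 949/1000
3 3/2 9029/10000
4 2 8807/10000
5 5/2 2119/2500
6 3 817/1000
DF(2.5y) is solved at step 5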